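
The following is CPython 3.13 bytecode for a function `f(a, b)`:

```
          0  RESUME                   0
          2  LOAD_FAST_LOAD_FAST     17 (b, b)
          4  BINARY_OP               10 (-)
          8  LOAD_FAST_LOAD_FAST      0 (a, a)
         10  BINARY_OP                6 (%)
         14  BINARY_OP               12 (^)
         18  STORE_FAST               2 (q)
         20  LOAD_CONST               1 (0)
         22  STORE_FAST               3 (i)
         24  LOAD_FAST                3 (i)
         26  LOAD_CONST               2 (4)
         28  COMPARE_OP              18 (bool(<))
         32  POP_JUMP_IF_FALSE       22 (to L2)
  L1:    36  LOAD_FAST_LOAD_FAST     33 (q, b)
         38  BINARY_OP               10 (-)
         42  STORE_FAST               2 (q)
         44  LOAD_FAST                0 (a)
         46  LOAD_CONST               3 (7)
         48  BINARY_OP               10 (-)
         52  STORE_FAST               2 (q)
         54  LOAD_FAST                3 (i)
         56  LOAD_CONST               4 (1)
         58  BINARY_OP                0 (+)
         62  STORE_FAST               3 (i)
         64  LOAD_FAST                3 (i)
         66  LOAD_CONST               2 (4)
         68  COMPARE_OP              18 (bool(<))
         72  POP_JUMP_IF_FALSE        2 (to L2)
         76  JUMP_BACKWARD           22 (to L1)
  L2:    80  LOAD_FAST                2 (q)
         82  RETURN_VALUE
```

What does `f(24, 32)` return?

LOAD_FAST_LOAD_FAST b,b → push 32,32
BINARY_OP - → 32 - 32 = 0
LOAD_FAST_LOAD_FAST a,a → push 24,24
BINARY_OP % → 24 % 24 = 0
BINARY_OP ^ → 0 ^ 0 = 0
STORE_FAST q → q=0
LOAD_CONST → push 0
STORE_FAST i → i=0
LOAD_FAST i → push 0
LOAD_CONST → push 4
COMPARE_OP bool(<) → 0 vs 4 = True
POP_JUMP_IF_FALSE → pop True; no jump
LOAD_FAST_LOAD_FAST q,b → push 0,32
BINARY_OP - → 0 - 32 = -32
STORE_FAST q → q=-32
LOAD_FAST a → push 24
LOAD_CONST → push 7
BINARY_OP - → 24 - 7 = 17
STORE_FAST q → q=17
LOAD_FAST i → push 0
LOAD_CONST → push 1
BINARY_OP + → 0 + 1 = 1
STORE_FAST i → i=1
LOAD_FAST i → push 1
LOAD_CONST → push 4
COMPARE_OP bool(<) → 1 vs 4 = True
POP_JUMP_IF_FALSE → pop True; no jump
LOAD_FAST_LOAD_FAST q,b → push 17,32
BINARY_OP - → 17 - 32 = -15
STORE_FAST q → q=-15
LOAD_FAST a → push 24
LOAD_CONST → push 7
BINARY_OP - → 24 - 7 = 17
STORE_FAST q → q=17
LOAD_FAST i → push 1
LOAD_CONST → push 1
BINARY_OP + → 1 + 1 = 2
STORE_FAST i → i=2
LOAD_FAST i → push 2
LOAD_CONST → push 4
COMPARE_OP bool(<) → 2 vs 4 = True
POP_JUMP_IF_FALSE → pop True; no jump
LOAD_FAST_LOAD_FAST q,b → push 17,32
BINARY_OP - → 17 - 32 = -15
STORE_FAST q → q=-15
LOAD_FAST a → push 24
LOAD_CONST → push 7
BINARY_OP - → 24 - 7 = 17
STORE_FAST q → q=17
LOAD_FAST i → push 2
LOAD_CONST → push 1
BINARY_OP + → 2 + 1 = 3
STORE_FAST i → i=3
LOAD_FAST i → push 3
LOAD_CONST → push 4
COMPARE_OP bool(<) → 3 vs 4 = True
POP_JUMP_IF_FALSE → pop True; no jump
LOAD_FAST_LOAD_FAST q,b → push 17,32
BINARY_OP - → 17 - 32 = -15
STORE_FAST q → q=-15
LOAD_FAST a → push 24
LOAD_CONST → push 7
BINARY_OP - → 24 - 7 = 17
STORE_FAST q → q=17
LOAD_FAST i → push 3
LOAD_CONST → push 1
BINARY_OP + → 3 + 1 = 4
STORE_FAST i → i=4
LOAD_FAST i → push 4
LOAD_CONST → push 4
COMPARE_OP bool(<) → 4 vs 4 = False
POP_JUMP_IF_FALSE → pop False; jump
LOAD_FAST q → push 17
RETURN_VALUE → return 17.

17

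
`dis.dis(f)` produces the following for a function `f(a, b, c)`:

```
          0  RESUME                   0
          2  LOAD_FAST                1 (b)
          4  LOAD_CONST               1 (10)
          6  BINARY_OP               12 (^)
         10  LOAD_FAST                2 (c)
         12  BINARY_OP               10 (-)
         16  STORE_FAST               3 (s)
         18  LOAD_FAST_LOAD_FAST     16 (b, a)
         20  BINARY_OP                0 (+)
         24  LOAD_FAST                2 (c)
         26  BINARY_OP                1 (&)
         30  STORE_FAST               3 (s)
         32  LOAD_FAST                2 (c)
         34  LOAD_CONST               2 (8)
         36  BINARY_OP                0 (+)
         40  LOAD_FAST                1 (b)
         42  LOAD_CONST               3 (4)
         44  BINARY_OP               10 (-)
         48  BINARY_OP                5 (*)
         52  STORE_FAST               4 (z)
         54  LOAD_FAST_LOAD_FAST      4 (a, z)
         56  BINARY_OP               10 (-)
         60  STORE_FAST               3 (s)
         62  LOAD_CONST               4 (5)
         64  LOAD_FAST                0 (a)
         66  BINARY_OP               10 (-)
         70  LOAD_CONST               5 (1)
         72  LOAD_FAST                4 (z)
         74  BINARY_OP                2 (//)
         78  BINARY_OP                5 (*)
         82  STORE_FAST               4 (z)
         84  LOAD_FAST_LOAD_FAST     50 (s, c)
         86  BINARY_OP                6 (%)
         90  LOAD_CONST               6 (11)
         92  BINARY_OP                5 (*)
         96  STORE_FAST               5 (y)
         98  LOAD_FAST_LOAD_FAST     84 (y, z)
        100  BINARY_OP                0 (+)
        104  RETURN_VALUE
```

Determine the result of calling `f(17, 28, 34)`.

LOAD_FAST b → push 28. Stack: [28]
LOAD_CONST → push 10. Stack: [28, 10]
BINARY_OP ^ → 28 ^ 10 = 22. Stack: [22]
LOAD_FAST c → push 34. Stack: [22, 34]
BINARY_OP - → 22 - 34 = -12. Stack: [-12]
STORE_FAST s → s=-12. Stack: []
LOAD_FAST_LOAD_FAST b,a → push 28,17. Stack: [28, 17]
BINARY_OP + → 28 + 17 = 45. Stack: [45]
LOAD_FAST c → push 34. Stack: [45, 34]
BINARY_OP & → 45 & 34 = 32. Stack: [32]
STORE_FAST s → s=32. Stack: []
LOAD_FAST c → push 34. Stack: [34]
LOAD_CONST → push 8. Stack: [34, 8]
BINARY_OP + → 34 + 8 = 42. Stack: [42]
LOAD_FAST b → push 28. Stack: [42, 28]
LOAD_CONST → push 4. Stack: [42, 28, 4]
BINARY_OP - → 28 - 4 = 24. Stack: [42, 24]
BINARY_OP * → 42 * 24 = 1008. Stack: [1008]
STORE_FAST z → z=1008. Stack: []
LOAD_FAST_LOAD_FAST a,z → push 17,1008. Stack: [17, 1008]
BINARY_OP - → 17 - 1008 = -991. Stack: [-991]
STORE_FAST s → s=-991. Stack: []
LOAD_CONST → push 5. Stack: [5]
LOAD_FAST a → push 17. Stack: [5, 17]
BINARY_OP - → 5 - 17 = -12. Stack: [-12]
LOAD_CONST → push 1. Stack: [-12, 1]
LOAD_FAST z → push 1008. Stack: [-12, 1, 1008]
BINARY_OP // → 1 // 1008 = 0. Stack: [-12, 0]
BINARY_OP * → -12 * 0 = 0. Stack: [0]
STORE_FAST z → z=0. Stack: []
LOAD_FAST_LOAD_FAST s,c → push -991,34. Stack: [-991, 34]
BINARY_OP % → -991 % 34 = 29. Stack: [29]
LOAD_CONST → push 11. Stack: [29, 11]
BINARY_OP * → 29 * 11 = 319. Stack: [319]
STORE_FAST y → y=319. Stack: []
LOAD_FAST_LOAD_FAST y,z → push 319,0. Stack: [319, 0]
BINARY_OP + → 319 + 0 = 319. Stack: [319]
RETURN_VALUE → return 319.

319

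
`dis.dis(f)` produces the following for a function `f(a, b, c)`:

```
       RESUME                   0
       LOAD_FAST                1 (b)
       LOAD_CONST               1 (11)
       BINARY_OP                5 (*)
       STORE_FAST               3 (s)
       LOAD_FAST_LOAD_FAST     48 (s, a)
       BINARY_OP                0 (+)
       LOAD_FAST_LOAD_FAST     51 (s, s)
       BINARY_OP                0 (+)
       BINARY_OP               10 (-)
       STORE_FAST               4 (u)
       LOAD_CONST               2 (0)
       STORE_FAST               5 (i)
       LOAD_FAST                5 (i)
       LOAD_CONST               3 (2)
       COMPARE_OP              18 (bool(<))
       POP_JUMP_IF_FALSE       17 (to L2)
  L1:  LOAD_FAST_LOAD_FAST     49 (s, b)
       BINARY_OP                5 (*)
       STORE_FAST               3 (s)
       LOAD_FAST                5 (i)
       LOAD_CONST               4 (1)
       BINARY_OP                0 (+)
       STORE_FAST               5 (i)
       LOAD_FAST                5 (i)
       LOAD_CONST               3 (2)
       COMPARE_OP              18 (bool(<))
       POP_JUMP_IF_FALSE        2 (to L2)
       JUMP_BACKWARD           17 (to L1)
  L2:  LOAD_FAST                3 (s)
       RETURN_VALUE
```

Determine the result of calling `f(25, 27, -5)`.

LOAD_FAST b → push 27. Stack: [27]
LOAD_CONST → push 11. Stack: [27, 11]
BINARY_OP * → 27 * 11 = 297. Stack: [297]
STORE_FAST s → s=297. Stack: []
LOAD_FAST_LOAD_FAST s,a → push 297,25. Stack: [297, 25]
BINARY_OP + → 297 + 25 = 322. Stack: [322]
LOAD_FAST_LOAD_FAST s,s → push 297,297. Stack: [322, 297, 297]
BINARY_OP + → 297 + 297 = 594. Stack: [322, 594]
BINARY_OP - → 322 - 594 = -272. Stack: [-272]
STORE_FAST u → u=-272. Stack: []
LOAD_CONST → push 0. Stack: [0]
STORE_FAST i → i=0. Stack: []
LOAD_FAST i → push 0. Stack: [0]
LOAD_CONST → push 2. Stack: [0, 2]
COMPARE_OP bool(<) → 0 vs 2 = True. Stack: [True]
POP_JUMP_IF_FALSE → pop True; no jump. Stack: []
LOAD_FAST_LOAD_FAST s,b → push 297,27. Stack: [297, 27]
BINARY_OP * → 297 * 27 = 8019. Stack: [8019]
STORE_FAST s → s=8019. Stack: []
LOAD_FAST i → push 0. Stack: [0]
LOAD_CONST → push 1. Stack: [0, 1]
BINARY_OP + → 0 + 1 = 1. Stack: [1]
STORE_FAST i → i=1. Stack: []
LOAD_FAST i → push 1. Stack: [1]
LOAD_CONST → push 2. Stack: [1, 2]
COMPARE_OP bool(<) → 1 vs 2 = True. Stack: [True]
POP_JUMP_IF_FALSE → pop True; no jump. Stack: []
LOAD_FAST_LOAD_FAST s,b → push 8019,27. Stack: [8019, 27]
BINARY_OP * → 8019 * 27 = 216513. Stack: [216513]
STORE_FAST s → s=216513. Stack: []
LOAD_FAST i → push 1. Stack: [1]
LOAD_CONST → push 1. Stack: [1, 1]
BINARY_OP + → 1 + 1 = 2. Stack: [2]
STORE_FAST i → i=2. Stack: []
LOAD_FAST i → push 2. Stack: [2]
LOAD_CONST → push 2. Stack: [2, 2]
COMPARE_OP bool(<) → 2 vs 2 = False. Stack: [False]
POP_JUMP_IF_FALSE → pop False; jump. Stack: []
LOAD_FAST s → push 216513. Stack: [216513]
RETURN_VALUE → return 216513.

216513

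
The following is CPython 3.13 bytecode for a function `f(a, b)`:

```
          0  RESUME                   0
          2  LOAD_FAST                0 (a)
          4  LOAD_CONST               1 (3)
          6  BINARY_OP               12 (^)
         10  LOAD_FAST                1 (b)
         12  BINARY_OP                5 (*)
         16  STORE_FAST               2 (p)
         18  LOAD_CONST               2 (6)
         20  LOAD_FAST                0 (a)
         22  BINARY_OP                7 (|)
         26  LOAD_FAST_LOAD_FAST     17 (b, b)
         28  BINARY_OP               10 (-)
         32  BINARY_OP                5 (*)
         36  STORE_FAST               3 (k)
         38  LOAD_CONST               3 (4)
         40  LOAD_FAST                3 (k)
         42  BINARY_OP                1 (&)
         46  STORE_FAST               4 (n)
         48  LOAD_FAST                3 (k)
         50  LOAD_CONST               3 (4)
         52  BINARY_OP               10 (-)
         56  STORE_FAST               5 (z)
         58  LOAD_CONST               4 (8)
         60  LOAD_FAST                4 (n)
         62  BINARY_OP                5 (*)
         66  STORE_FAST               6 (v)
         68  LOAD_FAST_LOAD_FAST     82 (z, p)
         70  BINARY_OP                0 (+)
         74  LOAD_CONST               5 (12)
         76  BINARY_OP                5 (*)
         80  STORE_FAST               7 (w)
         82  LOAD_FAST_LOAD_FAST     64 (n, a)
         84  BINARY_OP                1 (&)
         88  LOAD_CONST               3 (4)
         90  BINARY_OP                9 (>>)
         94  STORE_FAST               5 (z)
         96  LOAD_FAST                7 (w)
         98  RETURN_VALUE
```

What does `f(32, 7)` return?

2892

LOAD_FAST a → push 32. Stack: [32]
LOAD_CONST → push 3. Stack: [32, 3]
BINARY_OP ^ → 32 ^ 3 = 35. Stack: [35]
LOAD_FAST b → push 7. Stack: [35, 7]
BINARY_OP * → 35 * 7 = 245. Stack: [245]
STORE_FAST p → p=245. Stack: []
LOAD_CONST → push 6. Stack: [6]
LOAD_FAST a → push 32. Stack: [6, 32]
BINARY_OP | → 6 | 32 = 38. Stack: [38]
LOAD_FAST_LOAD_FAST b,b → push 7,7. Stack: [38, 7, 7]
BINARY_OP - → 7 - 7 = 0. Stack: [38, 0]
BINARY_OP * → 38 * 0 = 0. Stack: [0]
STORE_FAST k → k=0. Stack: []
LOAD_CONST → push 4. Stack: [4]
LOAD_FAST k → push 0. Stack: [4, 0]
BINARY_OP & → 4 & 0 = 0. Stack: [0]
STORE_FAST n → n=0. Stack: []
LOAD_FAST k → push 0. Stack: [0]
LOAD_CONST → push 4. Stack: [0, 4]
BINARY_OP - → 0 - 4 = -4. Stack: [-4]
STORE_FAST z → z=-4. Stack: []
LOAD_CONST → push 8. Stack: [8]
LOAD_FAST n → push 0. Stack: [8, 0]
BINARY_OP * → 8 * 0 = 0. Stack: [0]
STORE_FAST v → v=0. Stack: []
LOAD_FAST_LOAD_FAST z,p → push -4,245. Stack: [-4, 245]
BINARY_OP + → -4 + 245 = 241. Stack: [241]
LOAD_CONST → push 12. Stack: [241, 12]
BINARY_OP * → 241 * 12 = 2892. Stack: [2892]
STORE_FAST w → w=2892. Stack: []
LOAD_FAST_LOAD_FAST n,a → push 0,32. Stack: [0, 32]
BINARY_OP & → 0 & 32 = 0. Stack: [0]
LOAD_CONST → push 4. Stack: [0, 4]
BINARY_OP >> → 0 >> 4 = 0. Stack: [0]
STORE_FAST z → z=0. Stack: []
LOAD_FAST w → push 2892. Stack: [2892]
RETURN_VALUE → return 2892.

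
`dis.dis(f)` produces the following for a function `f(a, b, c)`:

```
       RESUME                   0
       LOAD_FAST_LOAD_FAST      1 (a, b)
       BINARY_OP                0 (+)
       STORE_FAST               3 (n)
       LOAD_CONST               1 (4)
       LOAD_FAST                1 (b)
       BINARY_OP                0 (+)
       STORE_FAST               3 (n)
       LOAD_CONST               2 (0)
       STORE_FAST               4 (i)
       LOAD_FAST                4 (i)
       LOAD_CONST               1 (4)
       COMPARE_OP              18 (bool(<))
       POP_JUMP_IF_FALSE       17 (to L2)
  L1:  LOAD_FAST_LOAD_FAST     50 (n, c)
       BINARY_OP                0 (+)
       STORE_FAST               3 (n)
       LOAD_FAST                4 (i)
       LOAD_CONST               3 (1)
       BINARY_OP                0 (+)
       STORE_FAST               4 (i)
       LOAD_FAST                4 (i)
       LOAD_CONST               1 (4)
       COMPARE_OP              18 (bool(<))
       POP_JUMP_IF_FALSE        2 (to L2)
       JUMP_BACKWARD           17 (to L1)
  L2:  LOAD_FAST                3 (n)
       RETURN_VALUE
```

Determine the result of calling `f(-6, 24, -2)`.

LOAD_FAST_LOAD_FAST a,b → push -6,24. Stack: [-6, 24]
BINARY_OP + → -6 + 24 = 18. Stack: [18]
STORE_FAST n → n=18. Stack: []
LOAD_CONST → push 4. Stack: [4]
LOAD_FAST b → push 24. Stack: [4, 24]
BINARY_OP + → 4 + 24 = 28. Stack: [28]
STORE_FAST n → n=28. Stack: []
LOAD_CONST → push 0. Stack: [0]
STORE_FAST i → i=0. Stack: []
LOAD_FAST i → push 0. Stack: [0]
LOAD_CONST → push 4. Stack: [0, 4]
COMPARE_OP bool(<) → 0 vs 4 = True. Stack: [True]
POP_JUMP_IF_FALSE → pop True; no jump. Stack: []
LOAD_FAST_LOAD_FAST n,c → push 28,-2. Stack: [28, -2]
BINARY_OP + → 28 + -2 = 26. Stack: [26]
STORE_FAST n → n=26. Stack: []
LOAD_FAST i → push 0. Stack: [0]
LOAD_CONST → push 1. Stack: [0, 1]
BINARY_OP + → 0 + 1 = 1. Stack: [1]
STORE_FAST i → i=1. Stack: []
LOAD_FAST i → push 1. Stack: [1]
LOAD_CONST → push 4. Stack: [1, 4]
COMPARE_OP bool(<) → 1 vs 4 = True. Stack: [True]
POP_JUMP_IF_FALSE → pop True; no jump. Stack: []
LOAD_FAST_LOAD_FAST n,c → push 26,-2. Stack: [26, -2]
BINARY_OP + → 26 + -2 = 24. Stack: [24]
STORE_FAST n → n=24. Stack: []
LOAD_FAST i → push 1. Stack: [1]
LOAD_CONST → push 1. Stack: [1, 1]
BINARY_OP + → 1 + 1 = 2. Stack: [2]
STORE_FAST i → i=2. Stack: []
LOAD_FAST i → push 2. Stack: [2]
LOAD_CONST → push 4. Stack: [2, 4]
COMPARE_OP bool(<) → 2 vs 4 = True. Stack: [True]
POP_JUMP_IF_FALSE → pop True; no jump. Stack: []
LOAD_FAST_LOAD_FAST n,c → push 24,-2. Stack: [24, -2]
BINARY_OP + → 24 + -2 = 22. Stack: [22]
STORE_FAST n → n=22. Stack: []
LOAD_FAST i → push 2. Stack: [2]
LOAD_CONST → push 1. Stack: [2, 1]
BINARY_OP + → 2 + 1 = 3. Stack: [3]
STORE_FAST i → i=3. Stack: []
LOAD_FAST i → push 3. Stack: [3]
LOAD_CONST → push 4. Stack: [3, 4]
COMPARE_OP bool(<) → 3 vs 4 = True. Stack: [True]
POP_JUMP_IF_FALSE → pop True; no jump. Stack: []
LOAD_FAST_LOAD_FAST n,c → push 22,-2. Stack: [22, -2]
BINARY_OP + → 22 + -2 = 20. Stack: [20]
STORE_FAST n → n=20. Stack: []
LOAD_FAST i → push 3. Stack: [3]
LOAD_CONST → push 1. Stack: [3, 1]
BINARY_OP + → 3 + 1 = 4. Stack: [4]
STORE_FAST i → i=4. Stack: []
LOAD_FAST i → push 4. Stack: [4]
LOAD_CONST → push 4. Stack: [4, 4]
COMPARE_OP bool(<) → 4 vs 4 = False. Stack: [False]
POP_JUMP_IF_FALSE → pop False; jump. Stack: []
LOAD_FAST n → push 20. Stack: [20]
RETURN_VALUE → return 20.

20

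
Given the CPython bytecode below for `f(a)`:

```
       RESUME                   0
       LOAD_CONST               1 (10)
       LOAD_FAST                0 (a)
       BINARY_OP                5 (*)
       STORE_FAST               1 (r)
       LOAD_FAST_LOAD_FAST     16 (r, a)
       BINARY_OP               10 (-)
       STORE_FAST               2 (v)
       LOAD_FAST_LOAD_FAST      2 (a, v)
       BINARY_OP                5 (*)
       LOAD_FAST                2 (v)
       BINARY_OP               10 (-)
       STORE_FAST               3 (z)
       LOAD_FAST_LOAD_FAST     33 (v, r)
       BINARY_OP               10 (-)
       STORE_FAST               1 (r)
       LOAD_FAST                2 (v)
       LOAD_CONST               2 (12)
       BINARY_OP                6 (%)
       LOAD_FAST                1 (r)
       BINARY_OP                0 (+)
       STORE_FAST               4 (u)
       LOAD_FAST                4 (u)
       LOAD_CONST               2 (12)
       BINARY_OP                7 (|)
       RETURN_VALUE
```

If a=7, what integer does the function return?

LOAD_CONST → push 10. Stack: [10]
LOAD_FAST a → push 7. Stack: [10, 7]
BINARY_OP * → 10 * 7 = 70. Stack: [70]
STORE_FAST r → r=70. Stack: []
LOAD_FAST_LOAD_FAST r,a → push 70,7. Stack: [70, 7]
BINARY_OP - → 70 - 7 = 63. Stack: [63]
STORE_FAST v → v=63. Stack: []
LOAD_FAST_LOAD_FAST a,v → push 7,63. Stack: [7, 63]
BINARY_OP * → 7 * 63 = 441. Stack: [441]
LOAD_FAST v → push 63. Stack: [441, 63]
BINARY_OP - → 441 - 63 = 378. Stack: [378]
STORE_FAST z → z=378. Stack: []
LOAD_FAST_LOAD_FAST v,r → push 63,70. Stack: [63, 70]
BINARY_OP - → 63 - 70 = -7. Stack: [-7]
STORE_FAST r → r=-7. Stack: []
LOAD_FAST v → push 63. Stack: [63]
LOAD_CONST → push 12. Stack: [63, 12]
BINARY_OP % → 63 % 12 = 3. Stack: [3]
LOAD_FAST r → push -7. Stack: [3, -7]
BINARY_OP + → 3 + -7 = -4. Stack: [-4]
STORE_FAST u → u=-4. Stack: []
LOAD_FAST u → push -4. Stack: [-4]
LOAD_CONST → push 12. Stack: [-4, 12]
BINARY_OP | → -4 | 12 = -4. Stack: [-4]
RETURN_VALUE → return -4.

-4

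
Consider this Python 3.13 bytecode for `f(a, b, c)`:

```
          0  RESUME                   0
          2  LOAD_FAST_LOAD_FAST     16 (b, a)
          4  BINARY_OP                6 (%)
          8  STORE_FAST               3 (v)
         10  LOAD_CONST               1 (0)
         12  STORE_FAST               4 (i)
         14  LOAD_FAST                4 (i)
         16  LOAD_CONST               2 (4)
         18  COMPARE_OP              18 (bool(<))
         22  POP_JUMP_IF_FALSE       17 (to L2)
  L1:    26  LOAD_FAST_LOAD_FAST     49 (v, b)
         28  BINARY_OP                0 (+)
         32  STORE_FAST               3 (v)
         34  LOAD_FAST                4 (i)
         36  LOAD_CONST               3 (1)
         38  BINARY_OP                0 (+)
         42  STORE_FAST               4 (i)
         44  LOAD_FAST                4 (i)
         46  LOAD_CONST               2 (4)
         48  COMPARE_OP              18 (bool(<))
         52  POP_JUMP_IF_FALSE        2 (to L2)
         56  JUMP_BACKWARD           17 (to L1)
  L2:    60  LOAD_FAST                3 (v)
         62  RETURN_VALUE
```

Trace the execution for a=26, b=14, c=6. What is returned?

70

LOAD_FAST_LOAD_FAST b,a → push 14,26. Stack: [14, 26]
BINARY_OP % → 14 % 26 = 14. Stack: [14]
STORE_FAST v → v=14. Stack: []
LOAD_CONST → push 0. Stack: [0]
STORE_FAST i → i=0. Stack: []
LOAD_FAST i → push 0. Stack: [0]
LOAD_CONST → push 4. Stack: [0, 4]
COMPARE_OP bool(<) → 0 vs 4 = True. Stack: [True]
POP_JUMP_IF_FALSE → pop True; no jump. Stack: []
LOAD_FAST_LOAD_FAST v,b → push 14,14. Stack: [14, 14]
BINARY_OP + → 14 + 14 = 28. Stack: [28]
STORE_FAST v → v=28. Stack: []
LOAD_FAST i → push 0. Stack: [0]
LOAD_CONST → push 1. Stack: [0, 1]
BINARY_OP + → 0 + 1 = 1. Stack: [1]
STORE_FAST i → i=1. Stack: []
LOAD_FAST i → push 1. Stack: [1]
LOAD_CONST → push 4. Stack: [1, 4]
COMPARE_OP bool(<) → 1 vs 4 = True. Stack: [True]
POP_JUMP_IF_FALSE → pop True; no jump. Stack: []
LOAD_FAST_LOAD_FAST v,b → push 28,14. Stack: [28, 14]
BINARY_OP + → 28 + 14 = 42. Stack: [42]
STORE_FAST v → v=42. Stack: []
LOAD_FAST i → push 1. Stack: [1]
LOAD_CONST → push 1. Stack: [1, 1]
BINARY_OP + → 1 + 1 = 2. Stack: [2]
STORE_FAST i → i=2. Stack: []
LOAD_FAST i → push 2. Stack: [2]
LOAD_CONST → push 4. Stack: [2, 4]
COMPARE_OP bool(<) → 2 vs 4 = True. Stack: [True]
POP_JUMP_IF_FALSE → pop True; no jump. Stack: []
LOAD_FAST_LOAD_FAST v,b → push 42,14. Stack: [42, 14]
BINARY_OP + → 42 + 14 = 56. Stack: [56]
STORE_FAST v → v=56. Stack: []
LOAD_FAST i → push 2. Stack: [2]
LOAD_CONST → push 1. Stack: [2, 1]
BINARY_OP + → 2 + 1 = 3. Stack: [3]
STORE_FAST i → i=3. Stack: []
LOAD_FAST i → push 3. Stack: [3]
LOAD_CONST → push 4. Stack: [3, 4]
COMPARE_OP bool(<) → 3 vs 4 = True. Stack: [True]
POP_JUMP_IF_FALSE → pop True; no jump. Stack: []
LOAD_FAST_LOAD_FAST v,b → push 56,14. Stack: [56, 14]
BINARY_OP + → 56 + 14 = 70. Stack: [70]
STORE_FAST v → v=70. Stack: []
LOAD_FAST i → push 3. Stack: [3]
LOAD_CONST → push 1. Stack: [3, 1]
BINARY_OP + → 3 + 1 = 4. Stack: [4]
STORE_FAST i → i=4. Stack: []
LOAD_FAST i → push 4. Stack: [4]
LOAD_CONST → push 4. Stack: [4, 4]
COMPARE_OP bool(<) → 4 vs 4 = False. Stack: [False]
POP_JUMP_IF_FALSE → pop False; jump. Stack: []
LOAD_FAST v → push 70. Stack: [70]
RETURN_VALUE → return 70.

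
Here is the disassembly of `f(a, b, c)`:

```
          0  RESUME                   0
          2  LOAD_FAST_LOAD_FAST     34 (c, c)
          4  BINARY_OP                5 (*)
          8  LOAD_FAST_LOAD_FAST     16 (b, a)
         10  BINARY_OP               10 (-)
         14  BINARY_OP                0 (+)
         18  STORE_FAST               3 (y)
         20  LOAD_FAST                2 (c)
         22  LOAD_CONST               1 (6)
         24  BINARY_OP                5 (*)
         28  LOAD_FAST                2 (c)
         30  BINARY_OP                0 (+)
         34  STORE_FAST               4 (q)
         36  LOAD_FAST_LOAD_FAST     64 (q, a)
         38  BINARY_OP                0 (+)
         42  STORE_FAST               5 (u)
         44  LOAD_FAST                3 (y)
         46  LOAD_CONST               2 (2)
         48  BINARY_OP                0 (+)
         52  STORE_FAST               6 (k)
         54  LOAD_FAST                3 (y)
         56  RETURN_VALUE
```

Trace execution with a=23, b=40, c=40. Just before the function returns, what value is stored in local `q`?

LOAD_FAST_LOAD_FAST c,c → push 40,40. Stack: [40, 40]
BINARY_OP * → 40 * 40 = 1600. Stack: [1600]
LOAD_FAST_LOAD_FAST b,a → push 40,23. Stack: [1600, 40, 23]
BINARY_OP - → 40 - 23 = 17. Stack: [1600, 17]
BINARY_OP + → 1600 + 17 = 1617. Stack: [1617]
STORE_FAST y → y=1617. Stack: []
LOAD_FAST c → push 40. Stack: [40]
LOAD_CONST → push 6. Stack: [40, 6]
BINARY_OP * → 40 * 6 = 240. Stack: [240]
LOAD_FAST c → push 40. Stack: [240, 40]
BINARY_OP + → 240 + 40 = 280. Stack: [280]
STORE_FAST q → q=280. Stack: []
LOAD_FAST_LOAD_FAST q,a → push 280,23. Stack: [280, 23]
BINARY_OP + → 280 + 23 = 303. Stack: [303]
STORE_FAST u → u=303. Stack: []
LOAD_FAST y → push 1617. Stack: [1617]
LOAD_CONST → push 2. Stack: [1617, 2]
BINARY_OP + → 1617 + 2 = 1619. Stack: [1619]
STORE_FAST k → k=1619. Stack: []
LOAD_FAST y → push 1617. Stack: [1617]
RETURN_VALUE → return 1617.

280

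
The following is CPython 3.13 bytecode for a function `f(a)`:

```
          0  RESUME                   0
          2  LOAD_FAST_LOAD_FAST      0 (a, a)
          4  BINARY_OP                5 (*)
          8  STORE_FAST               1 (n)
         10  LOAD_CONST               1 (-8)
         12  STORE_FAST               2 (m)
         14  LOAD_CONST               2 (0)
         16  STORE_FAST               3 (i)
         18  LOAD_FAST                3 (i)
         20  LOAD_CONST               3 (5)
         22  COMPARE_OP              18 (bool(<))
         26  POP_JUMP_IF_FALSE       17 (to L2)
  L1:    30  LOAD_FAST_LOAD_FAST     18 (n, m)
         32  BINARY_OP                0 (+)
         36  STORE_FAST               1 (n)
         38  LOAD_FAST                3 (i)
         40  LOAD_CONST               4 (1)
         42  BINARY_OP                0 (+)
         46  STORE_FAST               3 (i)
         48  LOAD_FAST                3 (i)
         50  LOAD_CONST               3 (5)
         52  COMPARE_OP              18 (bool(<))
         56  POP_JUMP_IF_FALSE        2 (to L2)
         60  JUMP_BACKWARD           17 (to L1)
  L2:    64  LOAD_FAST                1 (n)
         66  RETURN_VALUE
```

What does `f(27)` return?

689

LOAD_FAST_LOAD_FAST a,a → push 27,27
BINARY_OP * → 27 * 27 = 729
STORE_FAST n → n=729
LOAD_CONST → push -8
STORE_FAST m → m=-8
LOAD_CONST → push 0
STORE_FAST i → i=0
LOAD_FAST i → push 0
LOAD_CONST → push 5
COMPARE_OP bool(<) → 0 vs 5 = True
POP_JUMP_IF_FALSE → pop True; no jump
LOAD_FAST_LOAD_FAST n,m → push 729,-8
BINARY_OP + → 729 + -8 = 721
STORE_FAST n → n=721
LOAD_FAST i → push 0
LOAD_CONST → push 1
BINARY_OP + → 0 + 1 = 1
STORE_FAST i → i=1
LOAD_FAST i → push 1
LOAD_CONST → push 5
COMPARE_OP bool(<) → 1 vs 5 = True
POP_JUMP_IF_FALSE → pop True; no jump
LOAD_FAST_LOAD_FAST n,m → push 721,-8
BINARY_OP + → 721 + -8 = 713
STORE_FAST n → n=713
LOAD_FAST i → push 1
LOAD_CONST → push 1
BINARY_OP + → 1 + 1 = 2
STORE_FAST i → i=2
LOAD_FAST i → push 2
LOAD_CONST → push 5
COMPARE_OP bool(<) → 2 vs 5 = True
POP_JUMP_IF_FALSE → pop True; no jump
LOAD_FAST_LOAD_FAST n,m → push 713,-8
BINARY_OP + → 713 + -8 = 705
STORE_FAST n → n=705
LOAD_FAST i → push 2
LOAD_CONST → push 1
BINARY_OP + → 2 + 1 = 3
STORE_FAST i → i=3
LOAD_FAST i → push 3
LOAD_CONST → push 5
COMPARE_OP bool(<) → 3 vs 5 = True
POP_JUMP_IF_FALSE → pop True; no jump
LOAD_FAST_LOAD_FAST n,m → push 705,-8
BINARY_OP + → 705 + -8 = 697
STORE_FAST n → n=697
LOAD_FAST i → push 3
LOAD_CONST → push 1
BINARY_OP + → 3 + 1 = 4
STORE_FAST i → i=4
LOAD_FAST i → push 4
LOAD_CONST → push 5
COMPARE_OP bool(<) → 4 vs 5 = True
POP_JUMP_IF_FALSE → pop True; no jump
LOAD_FAST_LOAD_FAST n,m → push 697,-8
BINARY_OP + → 697 + -8 = 689
STORE_FAST n → n=689
LOAD_FAST i → push 4
LOAD_CONST → push 1
BINARY_OP + → 4 + 1 = 5
STORE_FAST i → i=5
LOAD_FAST i → push 5
LOAD_CONST → push 5
COMPARE_OP bool(<) → 5 vs 5 = False
POP_JUMP_IF_FALSE → pop False; jump
LOAD_FAST n → push 689
RETURN_VALUE → return 689.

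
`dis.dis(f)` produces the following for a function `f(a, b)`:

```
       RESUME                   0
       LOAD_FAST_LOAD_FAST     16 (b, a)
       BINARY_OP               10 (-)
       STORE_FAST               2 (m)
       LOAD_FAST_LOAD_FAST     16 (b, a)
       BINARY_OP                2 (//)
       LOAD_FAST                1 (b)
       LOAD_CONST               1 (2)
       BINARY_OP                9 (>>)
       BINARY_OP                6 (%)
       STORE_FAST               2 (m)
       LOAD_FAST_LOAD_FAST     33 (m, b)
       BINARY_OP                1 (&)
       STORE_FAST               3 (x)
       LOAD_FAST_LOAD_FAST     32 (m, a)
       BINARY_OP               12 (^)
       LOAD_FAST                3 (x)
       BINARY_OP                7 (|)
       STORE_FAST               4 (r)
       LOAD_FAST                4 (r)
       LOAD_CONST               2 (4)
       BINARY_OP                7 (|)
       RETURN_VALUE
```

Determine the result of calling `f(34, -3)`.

LOAD_FAST_LOAD_FAST b,a → push -3,34. Stack: [-3, 34]
BINARY_OP - → -3 - 34 = -37. Stack: [-37]
STORE_FAST m → m=-37. Stack: []
LOAD_FAST_LOAD_FAST b,a → push -3,34. Stack: [-3, 34]
BINARY_OP // → -3 // 34 = -1. Stack: [-1]
LOAD_FAST b → push -3. Stack: [-1, -3]
LOAD_CONST → push 2. Stack: [-1, -3, 2]
BINARY_OP >> → -3 >> 2 = -1. Stack: [-1, -1]
BINARY_OP % → -1 % -1 = 0. Stack: [0]
STORE_FAST m → m=0. Stack: []
LOAD_FAST_LOAD_FAST m,b → push 0,-3. Stack: [0, -3]
BINARY_OP & → 0 & -3 = 0. Stack: [0]
STORE_FAST x → x=0. Stack: []
LOAD_FAST_LOAD_FAST m,a → push 0,34. Stack: [0, 34]
BINARY_OP ^ → 0 ^ 34 = 34. Stack: [34]
LOAD_FAST x → push 0. Stack: [34, 0]
BINARY_OP | → 34 | 0 = 34. Stack: [34]
STORE_FAST r → r=34. Stack: []
LOAD_FAST r → push 34. Stack: [34]
LOAD_CONST → push 4. Stack: [34, 4]
BINARY_OP | → 34 | 4 = 38. Stack: [38]
RETURN_VALUE → return 38.

38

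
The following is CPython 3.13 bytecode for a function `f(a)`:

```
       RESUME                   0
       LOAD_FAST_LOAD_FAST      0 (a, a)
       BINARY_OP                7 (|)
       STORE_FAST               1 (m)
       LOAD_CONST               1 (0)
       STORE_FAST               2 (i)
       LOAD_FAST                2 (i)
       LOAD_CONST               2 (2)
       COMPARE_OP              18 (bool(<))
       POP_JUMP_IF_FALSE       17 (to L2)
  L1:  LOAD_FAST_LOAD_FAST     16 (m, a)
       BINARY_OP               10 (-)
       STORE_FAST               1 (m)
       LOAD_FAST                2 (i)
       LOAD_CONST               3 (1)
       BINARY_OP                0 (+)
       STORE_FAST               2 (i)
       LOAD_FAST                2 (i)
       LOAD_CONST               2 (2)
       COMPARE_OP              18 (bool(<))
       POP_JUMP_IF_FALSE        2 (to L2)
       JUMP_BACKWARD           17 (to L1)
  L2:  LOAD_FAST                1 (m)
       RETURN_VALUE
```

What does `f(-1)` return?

1

LOAD_FAST_LOAD_FAST a,a → push -1,-1. Stack: [-1, -1]
BINARY_OP | → -1 | -1 = -1. Stack: [-1]
STORE_FAST m → m=-1. Stack: []
LOAD_CONST → push 0. Stack: [0]
STORE_FAST i → i=0. Stack: []
LOAD_FAST i → push 0. Stack: [0]
LOAD_CONST → push 2. Stack: [0, 2]
COMPARE_OP bool(<) → 0 vs 2 = True. Stack: [True]
POP_JUMP_IF_FALSE → pop True; no jump. Stack: []
LOAD_FAST_LOAD_FAST m,a → push -1,-1. Stack: [-1, -1]
BINARY_OP - → -1 - -1 = 0. Stack: [0]
STORE_FAST m → m=0. Stack: []
LOAD_FAST i → push 0. Stack: [0]
LOAD_CONST → push 1. Stack: [0, 1]
BINARY_OP + → 0 + 1 = 1. Stack: [1]
STORE_FAST i → i=1. Stack: []
LOAD_FAST i → push 1. Stack: [1]
LOAD_CONST → push 2. Stack: [1, 2]
COMPARE_OP bool(<) → 1 vs 2 = True. Stack: [True]
POP_JUMP_IF_FALSE → pop True; no jump. Stack: []
LOAD_FAST_LOAD_FAST m,a → push 0,-1. Stack: [0, -1]
BINARY_OP - → 0 - -1 = 1. Stack: [1]
STORE_FAST m → m=1. Stack: []
LOAD_FAST i → push 1. Stack: [1]
LOAD_CONST → push 1. Stack: [1, 1]
BINARY_OP + → 1 + 1 = 2. Stack: [2]
STORE_FAST i → i=2. Stack: []
LOAD_FAST i → push 2. Stack: [2]
LOAD_CONST → push 2. Stack: [2, 2]
COMPARE_OP bool(<) → 2 vs 2 = False. Stack: [False]
POP_JUMP_IF_FALSE → pop False; jump. Stack: []
LOAD_FAST m → push 1. Stack: [1]
RETURN_VALUE → return 1.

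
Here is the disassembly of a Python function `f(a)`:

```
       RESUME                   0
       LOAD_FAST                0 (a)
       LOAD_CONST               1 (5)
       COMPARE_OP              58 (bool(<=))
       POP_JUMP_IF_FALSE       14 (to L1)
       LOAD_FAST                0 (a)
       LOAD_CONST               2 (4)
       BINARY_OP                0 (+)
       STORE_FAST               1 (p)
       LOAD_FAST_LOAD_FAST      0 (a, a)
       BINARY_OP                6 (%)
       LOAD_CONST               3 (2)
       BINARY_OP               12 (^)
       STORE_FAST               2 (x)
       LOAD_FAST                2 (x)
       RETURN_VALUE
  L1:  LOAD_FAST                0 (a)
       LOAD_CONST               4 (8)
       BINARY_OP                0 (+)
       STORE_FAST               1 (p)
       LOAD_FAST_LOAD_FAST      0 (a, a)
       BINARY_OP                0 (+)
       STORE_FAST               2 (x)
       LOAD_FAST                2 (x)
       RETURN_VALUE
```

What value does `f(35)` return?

70

LOAD_FAST a → push 35. Stack: [35]
LOAD_CONST → push 5. Stack: [35, 5]
COMPARE_OP bool(<=) → 35 vs 5 = False. Stack: [False]
POP_JUMP_IF_FALSE → pop False; jump. Stack: []
LOAD_FAST a → push 35. Stack: [35]
LOAD_CONST → push 8. Stack: [35, 8]
BINARY_OP + → 35 + 8 = 43. Stack: [43]
STORE_FAST p → p=43. Stack: []
LOAD_FAST_LOAD_FAST a,a → push 35,35. Stack: [35, 35]
BINARY_OP + → 35 + 35 = 70. Stack: [70]
STORE_FAST x → x=70. Stack: []
LOAD_FAST x → push 70. Stack: [70]
RETURN_VALUE → return 70.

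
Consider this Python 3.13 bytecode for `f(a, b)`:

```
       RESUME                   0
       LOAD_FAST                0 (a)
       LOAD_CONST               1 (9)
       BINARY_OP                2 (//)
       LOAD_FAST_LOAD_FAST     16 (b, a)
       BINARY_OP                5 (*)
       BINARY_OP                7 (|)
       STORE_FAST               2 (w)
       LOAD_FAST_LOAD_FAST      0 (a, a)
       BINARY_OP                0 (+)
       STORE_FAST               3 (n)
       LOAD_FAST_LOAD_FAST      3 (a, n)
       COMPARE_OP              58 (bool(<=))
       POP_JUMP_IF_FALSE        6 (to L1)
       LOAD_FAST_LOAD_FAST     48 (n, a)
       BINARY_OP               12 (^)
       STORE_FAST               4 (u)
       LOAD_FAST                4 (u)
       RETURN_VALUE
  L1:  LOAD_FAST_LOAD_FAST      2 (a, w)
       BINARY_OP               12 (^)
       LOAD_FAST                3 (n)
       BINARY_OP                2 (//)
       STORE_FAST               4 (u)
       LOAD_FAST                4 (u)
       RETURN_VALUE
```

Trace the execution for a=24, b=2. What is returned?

LOAD_FAST a → push 24. Stack: [24]
LOAD_CONST → push 9. Stack: [24, 9]
BINARY_OP // → 24 // 9 = 2. Stack: [2]
LOAD_FAST_LOAD_FAST b,a → push 2,24. Stack: [2, 2, 24]
BINARY_OP * → 2 * 24 = 48. Stack: [2, 48]
BINARY_OP | → 2 | 48 = 50. Stack: [50]
STORE_FAST w → w=50. Stack: []
LOAD_FAST_LOAD_FAST a,a → push 24,24. Stack: [24, 24]
BINARY_OP + → 24 + 24 = 48. Stack: [48]
STORE_FAST n → n=48. Stack: []
LOAD_FAST_LOAD_FAST a,n → push 24,48. Stack: [24, 48]
COMPARE_OP bool(<=) → 24 vs 48 = True. Stack: [True]
POP_JUMP_IF_FALSE → pop True; no jump. Stack: []
LOAD_FAST_LOAD_FAST n,a → push 48,24. Stack: [48, 24]
BINARY_OP ^ → 48 ^ 24 = 40. Stack: [40]
STORE_FAST u → u=40. Stack: []
LOAD_FAST u → push 40. Stack: [40]
RETURN_VALUE → return 40.

40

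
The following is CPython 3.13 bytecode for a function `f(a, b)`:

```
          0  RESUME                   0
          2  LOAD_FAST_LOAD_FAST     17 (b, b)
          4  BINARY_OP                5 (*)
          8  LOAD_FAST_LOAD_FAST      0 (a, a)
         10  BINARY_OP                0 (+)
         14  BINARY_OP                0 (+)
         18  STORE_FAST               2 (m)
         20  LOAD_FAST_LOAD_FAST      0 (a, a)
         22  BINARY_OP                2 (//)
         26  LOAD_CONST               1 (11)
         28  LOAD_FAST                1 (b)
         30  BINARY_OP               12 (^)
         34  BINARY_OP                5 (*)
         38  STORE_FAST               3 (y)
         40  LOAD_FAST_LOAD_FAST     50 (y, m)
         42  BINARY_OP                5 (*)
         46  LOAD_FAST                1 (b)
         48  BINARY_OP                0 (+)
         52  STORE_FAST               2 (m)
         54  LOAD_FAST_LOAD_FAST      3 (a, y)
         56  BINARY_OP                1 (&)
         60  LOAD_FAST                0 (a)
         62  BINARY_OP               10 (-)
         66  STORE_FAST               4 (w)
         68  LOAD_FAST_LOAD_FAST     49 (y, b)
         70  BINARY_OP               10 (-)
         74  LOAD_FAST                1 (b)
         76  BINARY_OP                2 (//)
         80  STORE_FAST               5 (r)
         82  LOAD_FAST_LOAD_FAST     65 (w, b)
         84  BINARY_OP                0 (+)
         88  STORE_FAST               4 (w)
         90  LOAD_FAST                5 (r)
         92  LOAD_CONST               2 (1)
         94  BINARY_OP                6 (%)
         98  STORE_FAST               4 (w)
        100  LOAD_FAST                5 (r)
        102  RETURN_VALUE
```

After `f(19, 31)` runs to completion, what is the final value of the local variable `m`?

LOAD_FAST_LOAD_FAST b,b → push 31,31. Stack: [31, 31]
BINARY_OP * → 31 * 31 = 961. Stack: [961]
LOAD_FAST_LOAD_FAST a,a → push 19,19. Stack: [961, 19, 19]
BINARY_OP + → 19 + 19 = 38. Stack: [961, 38]
BINARY_OP + → 961 + 38 = 999. Stack: [999]
STORE_FAST m → m=999. Stack: []
LOAD_FAST_LOAD_FAST a,a → push 19,19. Stack: [19, 19]
BINARY_OP // → 19 // 19 = 1. Stack: [1]
LOAD_CONST → push 11. Stack: [1, 11]
LOAD_FAST b → push 31. Stack: [1, 11, 31]
BINARY_OP ^ → 11 ^ 31 = 20. Stack: [1, 20]
BINARY_OP * → 1 * 20 = 20. Stack: [20]
STORE_FAST y → y=20. Stack: []
LOAD_FAST_LOAD_FAST y,m → push 20,999. Stack: [20, 999]
BINARY_OP * → 20 * 999 = 19980. Stack: [19980]
LOAD_FAST b → push 31. Stack: [19980, 31]
BINARY_OP + → 19980 + 31 = 20011. Stack: [20011]
STORE_FAST m → m=20011. Stack: []
LOAD_FAST_LOAD_FAST a,y → push 19,20. Stack: [19, 20]
BINARY_OP & → 19 & 20 = 16. Stack: [16]
LOAD_FAST a → push 19. Stack: [16, 19]
BINARY_OP - → 16 - 19 = -3. Stack: [-3]
STORE_FAST w → w=-3. Stack: []
LOAD_FAST_LOAD_FAST y,b → push 20,31. Stack: [20, 31]
BINARY_OP - → 20 - 31 = -11. Stack: [-11]
LOAD_FAST b → push 31. Stack: [-11, 31]
BINARY_OP // → -11 // 31 = -1. Stack: [-1]
STORE_FAST r → r=-1. Stack: []
LOAD_FAST_LOAD_FAST w,b → push -3,31. Stack: [-3, 31]
BINARY_OP + → -3 + 31 = 28. Stack: [28]
STORE_FAST w → w=28. Stack: []
LOAD_FAST r → push -1. Stack: [-1]
LOAD_CONST → push 1. Stack: [-1, 1]
BINARY_OP % → -1 % 1 = 0. Stack: [0]
STORE_FAST w → w=0. Stack: []
LOAD_FAST r → push -1. Stack: [-1]
RETURN_VALUE → return -1.

20011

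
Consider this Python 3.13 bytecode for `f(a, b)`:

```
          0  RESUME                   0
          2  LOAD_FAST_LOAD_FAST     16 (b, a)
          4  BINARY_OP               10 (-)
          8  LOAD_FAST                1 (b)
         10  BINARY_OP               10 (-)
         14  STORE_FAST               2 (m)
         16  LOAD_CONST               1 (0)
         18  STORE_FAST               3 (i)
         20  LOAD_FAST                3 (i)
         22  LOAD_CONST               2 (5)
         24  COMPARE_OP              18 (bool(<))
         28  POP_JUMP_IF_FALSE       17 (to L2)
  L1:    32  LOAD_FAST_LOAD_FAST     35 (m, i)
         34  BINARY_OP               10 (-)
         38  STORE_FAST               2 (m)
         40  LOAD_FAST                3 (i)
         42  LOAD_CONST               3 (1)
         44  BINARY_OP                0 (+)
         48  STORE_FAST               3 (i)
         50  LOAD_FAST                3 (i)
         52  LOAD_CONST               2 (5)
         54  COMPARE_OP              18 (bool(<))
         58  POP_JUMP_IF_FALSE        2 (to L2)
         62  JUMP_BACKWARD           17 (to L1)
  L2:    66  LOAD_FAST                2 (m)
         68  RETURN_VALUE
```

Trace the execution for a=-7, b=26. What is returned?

-3

LOAD_FAST_LOAD_FAST b,a → push 26,-7
BINARY_OP - → 26 - -7 = 33
LOAD_FAST b → push 26
BINARY_OP - → 33 - 26 = 7
STORE_FAST m → m=7
LOAD_CONST → push 0
STORE_FAST i → i=0
LOAD_FAST i → push 0
LOAD_CONST → push 5
COMPARE_OP bool(<) → 0 vs 5 = True
POP_JUMP_IF_FALSE → pop True; no jump
LOAD_FAST_LOAD_FAST m,i → push 7,0
BINARY_OP - → 7 - 0 = 7
STORE_FAST m → m=7
LOAD_FAST i → push 0
LOAD_CONST → push 1
BINARY_OP + → 0 + 1 = 1
STORE_FAST i → i=1
LOAD_FAST i → push 1
LOAD_CONST → push 5
COMPARE_OP bool(<) → 1 vs 5 = True
POP_JUMP_IF_FALSE → pop True; no jump
LOAD_FAST_LOAD_FAST m,i → push 7,1
BINARY_OP - → 7 - 1 = 6
STORE_FAST m → m=6
LOAD_FAST i → push 1
LOAD_CONST → push 1
BINARY_OP + → 1 + 1 = 2
STORE_FAST i → i=2
LOAD_FAST i → push 2
LOAD_CONST → push 5
COMPARE_OP bool(<) → 2 vs 5 = True
POP_JUMP_IF_FALSE → pop True; no jump
LOAD_FAST_LOAD_FAST m,i → push 6,2
BINARY_OP - → 6 - 2 = 4
STORE_FAST m → m=4
LOAD_FAST i → push 2
LOAD_CONST → push 1
BINARY_OP + → 2 + 1 = 3
STORE_FAST i → i=3
LOAD_FAST i → push 3
LOAD_CONST → push 5
COMPARE_OP bool(<) → 3 vs 5 = True
POP_JUMP_IF_FALSE → pop True; no jump
LOAD_FAST_LOAD_FAST m,i → push 4,3
BINARY_OP - → 4 - 3 = 1
STORE_FAST m → m=1
LOAD_FAST i → push 3
LOAD_CONST → push 1
BINARY_OP + → 3 + 1 = 4
STORE_FAST i → i=4
LOAD_FAST i → push 4
LOAD_CONST → push 5
COMPARE_OP bool(<) → 4 vs 5 = True
POP_JUMP_IF_FALSE → pop True; no jump
LOAD_FAST_LOAD_FAST m,i → push 1,4
BINARY_OP - → 1 - 4 = -3
STORE_FAST m → m=-3
LOAD_FAST i → push 4
LOAD_CONST → push 1
BINARY_OP + → 4 + 1 = 5
STORE_FAST i → i=5
LOAD_FAST i → push 5
LOAD_CONST → push 5
COMPARE_OP bool(<) → 5 vs 5 = False
POP_JUMP_IF_FALSE → pop False; jump
LOAD_FAST m → push -3
RETURN_VALUE → return -3.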